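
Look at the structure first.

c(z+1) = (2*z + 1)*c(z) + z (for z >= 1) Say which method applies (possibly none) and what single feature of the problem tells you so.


Verdict: a summation factor — first-order linear but the coefficient 2*z + 1 moves with the index — divide by the cumulative product and telescope.


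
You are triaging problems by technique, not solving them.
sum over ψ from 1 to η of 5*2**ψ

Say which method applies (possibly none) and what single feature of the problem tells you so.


Verdict: the geometric series formula — term-over-term division gives 2 every time — index-free ratio, geometric sum formula applies.


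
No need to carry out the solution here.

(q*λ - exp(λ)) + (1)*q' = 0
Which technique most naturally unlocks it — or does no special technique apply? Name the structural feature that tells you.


Technique: a linear integrating factor — first power of q, nonzero forcing: the integrating-factor recipe applies verbatim with p = λ.


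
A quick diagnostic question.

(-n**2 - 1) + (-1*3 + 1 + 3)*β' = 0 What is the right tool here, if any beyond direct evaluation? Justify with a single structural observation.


Best approach: no special technique — solved for the derivative, no β appears — this is antidifferentiation in n wearing ODE clothing.


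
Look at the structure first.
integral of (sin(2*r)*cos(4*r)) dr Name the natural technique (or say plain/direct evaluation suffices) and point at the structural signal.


Diagnosis: a trigonometric identity — cross-frequency products like sin(2*r)*cos(4*r) are the textbook product-to-sum case — the identity converts them to directly integrable sinusoids.


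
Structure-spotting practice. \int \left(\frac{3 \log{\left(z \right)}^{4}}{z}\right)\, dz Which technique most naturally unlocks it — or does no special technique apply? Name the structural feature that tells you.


Method: u-substitution — structure check: outer function, inner expression \log{\left(z \right)}, inner derivative as a factor — the classic u = \log{\left(z \right)} pattern.


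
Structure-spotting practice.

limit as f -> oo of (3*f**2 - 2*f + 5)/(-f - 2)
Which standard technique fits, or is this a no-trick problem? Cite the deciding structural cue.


Technique: dominant-term comparison — at large f only the top-degree terms survive; compare the leading terms and the limit falls out. Viewed as a single quotient this is an ∞/∞ form — an at-infinity application of l'Hôpital's rule would also resolve it; comparing leading growth reads the answer without differentiating.


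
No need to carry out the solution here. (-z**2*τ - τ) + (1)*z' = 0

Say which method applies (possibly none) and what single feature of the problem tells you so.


Diagnosis: separation of variables — one side of the product carries the independent variable, the other the unknown — the textbook separation shape.


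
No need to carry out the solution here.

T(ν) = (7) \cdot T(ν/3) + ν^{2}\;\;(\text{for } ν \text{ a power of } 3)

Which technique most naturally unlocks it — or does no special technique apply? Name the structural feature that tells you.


Technique: the master substitution — the argument contracts 3-fold per step: reindex ν exponentially and solve the linear recurrence in the new index.


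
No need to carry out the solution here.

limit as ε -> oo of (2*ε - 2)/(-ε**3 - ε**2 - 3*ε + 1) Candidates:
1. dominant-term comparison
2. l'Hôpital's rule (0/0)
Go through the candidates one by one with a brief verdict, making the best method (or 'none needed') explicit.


Verdict: dominant-term comparison — growth-rate triage: the leading powers of ε decide the limit, everything else is noise.
- dominant-term comparison: applicable, and directly so.
- l'Hôpital's rule (0/0) — no 0/0 form appears: written as one quotient, top and bottom both grow without bound, and the ratio is decided by their leading terms.


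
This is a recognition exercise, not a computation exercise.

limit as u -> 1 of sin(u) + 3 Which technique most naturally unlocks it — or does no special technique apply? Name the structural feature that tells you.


Technique: no special technique — no zero denominators, no indeterminate clash at 1 — substitute and read off the value.


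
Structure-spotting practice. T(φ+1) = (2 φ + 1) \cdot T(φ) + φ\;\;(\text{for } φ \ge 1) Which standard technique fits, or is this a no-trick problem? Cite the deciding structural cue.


Method: a summation factor — with the index-dependent coefficient 2 φ + 1, dividing by the cumulative product turns the left side into a pure difference.


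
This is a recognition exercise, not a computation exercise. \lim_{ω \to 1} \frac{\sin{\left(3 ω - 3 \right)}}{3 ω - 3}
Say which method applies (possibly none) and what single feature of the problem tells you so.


Diagnosis: l'Hôpital's rule (0/0) — substituting 1 gives 0 over 0; differentiate top and bottom once and re-evaluate. One could equally expand both pieces locally and compare leading terms; the rule does that in one stroke.


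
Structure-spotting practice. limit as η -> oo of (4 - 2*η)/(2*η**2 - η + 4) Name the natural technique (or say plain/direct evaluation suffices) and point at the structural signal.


Technique: dominant-term comparison — as η grows, only the highest-degree terms matter — compare leading terms and read the limit off. As a single quotient, the ∞/∞ shape would yield to repeated differentiation as well — the growth comparison gets there in one look.


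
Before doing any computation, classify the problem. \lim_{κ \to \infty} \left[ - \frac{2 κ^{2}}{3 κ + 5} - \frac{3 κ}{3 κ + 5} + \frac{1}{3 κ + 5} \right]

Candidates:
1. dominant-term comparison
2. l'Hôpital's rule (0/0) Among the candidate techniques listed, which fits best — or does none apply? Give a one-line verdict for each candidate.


Verdict: dominant-term comparison — growth-rate triage: the leading powers of κ decide the limit, everything else is noise.
- dominant-term comparison — yes, a natural case for it.
- l'Hôpital's rule (0/0) — as a single quotient the expression runs to ∞/∞ at the limit point — an at-infinity form of the rule would apply, though the leading-growth comparison is the direct reading.


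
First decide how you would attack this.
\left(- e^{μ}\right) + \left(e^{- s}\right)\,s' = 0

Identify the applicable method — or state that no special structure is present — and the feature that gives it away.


Diagnosis: separation of variables — solved for the derivative, the right side splits multiplicatively into a function of each variable alone — divide and integrate each side. The equation is exact as it stands too — a potential function exists — though separation reads the split structure directly.


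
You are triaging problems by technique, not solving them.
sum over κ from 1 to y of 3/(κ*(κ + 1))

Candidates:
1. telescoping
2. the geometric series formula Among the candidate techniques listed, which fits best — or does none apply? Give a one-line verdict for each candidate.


Verdict: telescoping — 3/(κ*(κ + 1)) is a collapsed telescope: expand it into simple fractions to see the cancellation.
- telescoping: a fit — the right tool for this form.
- the geometric series formula — the term-to-term ratio changes with the index, so the geometric formula cannot close it.


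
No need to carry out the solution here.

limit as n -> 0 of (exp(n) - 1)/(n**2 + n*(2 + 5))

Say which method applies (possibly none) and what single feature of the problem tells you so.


Verdict: l'Hôpital's rule (0/0) — both numerator and denominator vanish at 0: the genuine 0/0 indeterminate that l'Hôpital exists for. A local series expansion at the point resolves it as well; the rule is the packaged version of that step.


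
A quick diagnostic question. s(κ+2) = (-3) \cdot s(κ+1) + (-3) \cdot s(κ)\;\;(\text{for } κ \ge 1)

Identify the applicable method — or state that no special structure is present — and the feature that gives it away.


Diagnosis: the characteristic-root method — shift-invariance with fixed coefficients calls for exponential trials; the characteristic polynomial finds every r^κ.


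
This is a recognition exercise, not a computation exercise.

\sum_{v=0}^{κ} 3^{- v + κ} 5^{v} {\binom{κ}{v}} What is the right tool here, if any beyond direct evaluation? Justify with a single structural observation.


Best approach: the binomial theorem — the summand is term v of a binomial expansion in 5 and 3; the whole sum is a single power.


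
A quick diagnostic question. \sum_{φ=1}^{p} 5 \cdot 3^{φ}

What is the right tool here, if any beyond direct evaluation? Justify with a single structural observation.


Best approach: the geometric series formula — each summand is the previous one scaled by 3; that constant multiplier is itself the geometric structure.


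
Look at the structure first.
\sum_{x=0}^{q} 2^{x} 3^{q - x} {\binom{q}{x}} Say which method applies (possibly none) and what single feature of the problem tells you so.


Verdict: the binomial theorem — the summand is term x of a binomial expansion in 2 and 3; the whole sum is a single power.


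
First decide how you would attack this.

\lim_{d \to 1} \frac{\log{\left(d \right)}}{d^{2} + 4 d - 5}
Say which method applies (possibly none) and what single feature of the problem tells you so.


Best approach: l'Hôpital's rule (0/0) — plug in 1: top and bottom both hit zero, so differentiate each and retry. A first-order expansion at the point is an equally standard path; the rule packages it.


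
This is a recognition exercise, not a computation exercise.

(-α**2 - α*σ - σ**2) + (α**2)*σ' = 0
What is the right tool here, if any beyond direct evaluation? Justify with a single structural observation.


Method: the homogeneous substitution — the slope's numerator and denominator share total degree; set v = σ/α and the equation drops to separable form.


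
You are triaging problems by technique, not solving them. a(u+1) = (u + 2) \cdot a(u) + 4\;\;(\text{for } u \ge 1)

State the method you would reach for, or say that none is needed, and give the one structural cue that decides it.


Method: a summation factor — it is first-order linear but the coefficient u + 2 depends on the index, so multiply through by a summation factor to telescope it.


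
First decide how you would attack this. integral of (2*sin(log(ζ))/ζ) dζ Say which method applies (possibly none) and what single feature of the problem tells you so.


Best approach: u-substitution — read it as f(log(ζ)) times a constant multiple of d(log(ζ)): one substitution, u = log(ζ), finishes it.


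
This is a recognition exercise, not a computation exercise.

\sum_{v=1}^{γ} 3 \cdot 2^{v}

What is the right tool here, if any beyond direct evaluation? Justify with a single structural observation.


Verdict: the geometric series formula — consecutive terms stand in a fixed index-free ratio — the geometric sum formula closes it.


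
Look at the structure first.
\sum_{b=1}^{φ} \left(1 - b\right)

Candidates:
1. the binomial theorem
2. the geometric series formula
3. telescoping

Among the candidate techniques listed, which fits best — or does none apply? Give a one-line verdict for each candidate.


Best approach: no special technique — this is bookkeeping, not technique: standard formulas for sums of constant-multiple powers of b apply termwise.
- the binomial theorem: the terms lack the binomial-coefficient-weighted complementary-power pattern of an expansion.
- the geometric series formula: dividing successive terms gives an index-dependent quantity, not a constant.
- telescoping — neither a shifted-difference shape nor integer-spaced poles are present.


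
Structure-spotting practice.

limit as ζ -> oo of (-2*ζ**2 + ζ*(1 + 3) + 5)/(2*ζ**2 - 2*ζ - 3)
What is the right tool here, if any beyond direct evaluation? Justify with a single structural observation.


Diagnosis: dominant-term comparison — growth-rate triage: the leading powers of ζ decide the limit, everything else is noise. l'Hôpital's at-infinity variant applies to the expression viewed as a single quotient; the leading-term comparison is the direct route.


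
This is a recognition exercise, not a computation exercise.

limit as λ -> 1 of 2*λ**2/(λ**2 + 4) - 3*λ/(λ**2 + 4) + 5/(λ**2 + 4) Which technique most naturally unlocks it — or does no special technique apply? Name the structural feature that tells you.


Diagnosis: no special technique — no vanishing denominator and no indeterminate clash at the point — evaluation is immediate.


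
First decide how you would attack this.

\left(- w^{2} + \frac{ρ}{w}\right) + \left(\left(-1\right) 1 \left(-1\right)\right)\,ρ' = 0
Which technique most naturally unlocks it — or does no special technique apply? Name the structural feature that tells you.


Diagnosis: a linear integrating factor — linear in the unknown with genuine forcing: multiply through by the exponential of the integrated coefficient and the left side closes into one derivative.


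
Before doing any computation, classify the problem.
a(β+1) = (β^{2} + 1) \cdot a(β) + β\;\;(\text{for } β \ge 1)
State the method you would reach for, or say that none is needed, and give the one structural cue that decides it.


Best approach: a summation factor — with the index-dependent coefficient β^{2} + 1, dividing by the cumulative product turns the left side into a pure difference.


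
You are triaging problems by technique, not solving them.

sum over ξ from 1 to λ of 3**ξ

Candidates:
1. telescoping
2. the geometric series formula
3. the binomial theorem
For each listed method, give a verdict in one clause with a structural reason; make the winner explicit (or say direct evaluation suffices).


Technique: the geometric series formula — each summand is the previous one scaled by 3; that constant multiplier is itself the geometric structure.
- telescoping: the summand is not presented as a shifted difference — a telescoping rewrite may exist, but the displayed structure does not offer one.
- the geometric series formula — applicable, and directly so.
- the binomial theorem — the summand does not match any term pattern of an expanded binomial power.


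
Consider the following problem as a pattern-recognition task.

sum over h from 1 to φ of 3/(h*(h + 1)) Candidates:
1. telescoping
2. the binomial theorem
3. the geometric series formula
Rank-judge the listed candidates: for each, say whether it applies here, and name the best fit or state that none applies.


Technique: telescoping — the summand 3/(h*(h + 1)) decomposes into fractions whose poles differ by an integer shift — the series collapses.
- telescoping: a fit — the right tool for this form.
- the binomial theorem — the terms do not reassemble into a binomial power.
- the geometric series formula: the term-to-term ratio drifts with the index — the one thing the geometric formula cannot absorb.


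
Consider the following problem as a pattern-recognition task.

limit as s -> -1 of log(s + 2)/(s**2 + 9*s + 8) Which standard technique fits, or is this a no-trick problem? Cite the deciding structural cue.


Method: l'Hôpital's rule (0/0) — plug in -1: top and bottom both hit zero, so differentiate each and retry. One could equally expand both pieces locally and compare leading terms; the rule does that in one stroke.


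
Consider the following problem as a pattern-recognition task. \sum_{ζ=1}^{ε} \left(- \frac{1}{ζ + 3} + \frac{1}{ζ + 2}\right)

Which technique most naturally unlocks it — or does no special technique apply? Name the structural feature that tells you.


Verdict: telescoping — spot the paired structure — each term adds \frac{1}{ζ + 2} and subtracts its successor value, which the next term restores: the definition of a telescoping chain.


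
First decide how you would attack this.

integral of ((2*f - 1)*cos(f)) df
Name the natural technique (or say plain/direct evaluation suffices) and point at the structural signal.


Method: integration by parts — a polynomial factor 2*f - 1 multiplies cos(f); differentiating 2*f - 1 lowers its degree while cos(f) integrates cleanly, so parts wins.


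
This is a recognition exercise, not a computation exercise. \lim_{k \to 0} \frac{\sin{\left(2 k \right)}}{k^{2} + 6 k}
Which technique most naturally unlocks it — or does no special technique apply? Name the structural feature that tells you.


Best approach: l'Hôpital's rule (0/0) — substituting 0 gives 0 over 0; differentiate top and bottom once and re-evaluate. One could equally expand both pieces locally and compare leading terms; the rule does that in one stroke.


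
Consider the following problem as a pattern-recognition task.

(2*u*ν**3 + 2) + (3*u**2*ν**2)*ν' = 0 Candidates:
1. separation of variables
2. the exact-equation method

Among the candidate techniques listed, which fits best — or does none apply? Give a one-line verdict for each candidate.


Method: the exact-equation method — this form is already the differential of something: the matching mixed partials of 2*u*ν**3 + 2 and 3*u**2*ν**2 prove it.
- separation of variables — no algebra isolates the independent variable on one side and the unknown on the other.
- the exact-equation method: applies; the problem has the shape this method handles.


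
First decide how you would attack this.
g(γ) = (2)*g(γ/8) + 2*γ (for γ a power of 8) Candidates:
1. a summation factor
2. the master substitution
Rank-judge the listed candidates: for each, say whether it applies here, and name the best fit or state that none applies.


Best approach: the master substitution — the argument γ/8 divides the index by 8; the standard γ = 8^m substitution converts it to a constant-shift recurrence.
- a summation factor — a divided-index call is outside the fixed-shift first-order family a summation factor normalizes.
- the master substitution: applies; the problem has the shape this method handles.


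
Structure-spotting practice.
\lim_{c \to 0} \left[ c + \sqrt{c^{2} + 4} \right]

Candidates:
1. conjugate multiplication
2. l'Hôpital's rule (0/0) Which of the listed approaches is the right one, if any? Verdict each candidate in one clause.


Diagnosis: no special technique — the expression is continuous at 0 — substitute and evaluate; no indeterminate form appears.
- conjugate multiplication — no divergent radical difference is present for a conjugate pair to cancel.
- l'Hôpital's rule (0/0): substituting the point gives a finite value outright — there is no indeterminate clash to repair.


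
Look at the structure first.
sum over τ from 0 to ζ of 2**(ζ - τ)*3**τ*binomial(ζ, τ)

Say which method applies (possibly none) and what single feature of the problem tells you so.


Verdict: the binomial theorem — binomial(ζ, τ) weighting matched powers of 3 and 2 is the expanded form of (3 + 2)^ζ — fold it back up.


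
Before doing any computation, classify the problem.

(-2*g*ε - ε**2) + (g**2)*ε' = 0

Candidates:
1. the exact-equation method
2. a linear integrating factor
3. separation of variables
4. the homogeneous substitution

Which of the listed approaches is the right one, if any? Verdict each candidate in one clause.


Best approach: the homogeneous substitution — the slope's numerator and denominator share total degree; set v = ε/g and the equation drops to separable form. Rearranged, this also fits the Bernoulli template directly; the homogeneous substitution reads the structure without the rearrangement.
- the exact-equation method — no potential function has this form as its differential, as written.
- a linear integrating factor — the unknown enters nonlinearly (through a power, a denominator, or a transcendental function), which the linear integrating-factor recipe cannot absorb as-is — any repair would come from a preliminary substitution, not the factor.
- separation of variables: the two dependences are entangled, not a clean product of one-variable pieces.
- the homogeneous substitution: a fit — the right tool for this form.


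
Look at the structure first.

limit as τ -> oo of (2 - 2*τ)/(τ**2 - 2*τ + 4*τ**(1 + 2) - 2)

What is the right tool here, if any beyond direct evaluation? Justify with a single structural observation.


Method: dominant-term comparison — growth-rate triage: the leading powers of τ decide the limit, everything else is noise. As a single quotient, the ∞/∞ shape would yield to repeated differentiation as well — the growth comparison gets there in one look.


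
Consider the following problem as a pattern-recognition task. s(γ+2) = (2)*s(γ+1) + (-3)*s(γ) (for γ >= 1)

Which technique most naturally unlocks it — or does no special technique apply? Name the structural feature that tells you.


Verdict: the characteristic-root method — linear, homogeneous, constant coefficients: solutions of the form r^γ exist — find the roots of the characteristic polynomial.


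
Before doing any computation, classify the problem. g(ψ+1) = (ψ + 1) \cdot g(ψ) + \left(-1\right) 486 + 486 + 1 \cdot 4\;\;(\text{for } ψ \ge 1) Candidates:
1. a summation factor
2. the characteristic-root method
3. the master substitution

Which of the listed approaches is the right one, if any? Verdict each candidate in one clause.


Verdict: a summation factor — an index-dependent multiplier ψ + 1 rules out characteristic roots; a summation factor converts it to a pure difference.
- a summation factor — applies; the problem has the shape this method handles.
- the characteristic-root method — the coefficients change with the index, which the root method cannot absorb.
- the master substitution: with no divided-index recursive call, reindexing by powers of a base buys nothing.


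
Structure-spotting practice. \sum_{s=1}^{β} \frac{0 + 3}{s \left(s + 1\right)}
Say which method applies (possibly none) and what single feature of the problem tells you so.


Diagnosis: telescoping — \frac{0 + 3}{s \left(s + 1\right)} hides a difference of shifted reciprocals — decompose it and the middle of the sum vanishes.


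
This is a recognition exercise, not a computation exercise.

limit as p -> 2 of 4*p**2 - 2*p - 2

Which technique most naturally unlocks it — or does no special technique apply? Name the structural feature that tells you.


Method: no special technique — the expression is continuous at 2 — substitute and evaluate; no indeterminate form appears.


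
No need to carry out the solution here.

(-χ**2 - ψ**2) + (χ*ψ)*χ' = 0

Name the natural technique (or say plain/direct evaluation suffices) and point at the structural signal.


Technique: the homogeneous substitution — the slope is degree-zero homogeneous: the ratio substitution v = χ/ψ collapses it. A Bernoulli substitution is a fair alternative on this equation directly; the homogeneous reading takes it as given.


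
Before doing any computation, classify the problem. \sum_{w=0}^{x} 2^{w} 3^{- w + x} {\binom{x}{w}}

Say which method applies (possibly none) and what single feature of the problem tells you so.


Verdict: the binomial theorem — {\binom{x}{w}} weighting matched powers of 2 and 3 is the expanded form of (2 + 3)^x — fold it back up.


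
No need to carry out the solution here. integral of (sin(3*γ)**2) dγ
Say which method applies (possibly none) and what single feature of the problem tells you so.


Diagnosis: a trigonometric identity — even powers like sin(3*γ)**2 never integrate directly; the half-angle identity lowers the degree first.


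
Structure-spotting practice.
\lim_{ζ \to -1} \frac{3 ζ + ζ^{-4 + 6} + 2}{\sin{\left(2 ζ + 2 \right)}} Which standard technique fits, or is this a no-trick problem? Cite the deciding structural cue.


Diagnosis: l'Hôpital's rule (0/0) — numerator and denominator both vanish at -1 — a genuine 0/0 form, which is exactly when l'Hôpital applies. One could equally expand both pieces locally and compare leading terms; the rule does that in one stroke.


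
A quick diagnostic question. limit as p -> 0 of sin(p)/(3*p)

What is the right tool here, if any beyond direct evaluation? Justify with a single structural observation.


Verdict: l'Hôpital's rule (0/0) — numerator and denominator both vanish at 0 — a genuine 0/0 form, which is exactly when l'Hôpital applies. A first-order expansion at the point is an equally standard path; the rule packages it.


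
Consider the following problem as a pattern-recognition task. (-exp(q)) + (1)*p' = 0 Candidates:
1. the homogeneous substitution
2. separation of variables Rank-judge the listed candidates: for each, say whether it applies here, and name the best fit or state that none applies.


Verdict: no special technique — the slope is a pure function of q; integrate both sides and be done.
- the homogeneous substitution: the slope changes under joint rescaling, failing the degree-zero test.
- separation of variables — separation is only trivially available — with the unknown absent from the slope this is a direct integration, not a separation problem.


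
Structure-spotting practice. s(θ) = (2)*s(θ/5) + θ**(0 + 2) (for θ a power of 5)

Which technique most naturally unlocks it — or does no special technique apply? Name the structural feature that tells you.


Technique: the master substitution — the argument θ/5 divides the index by 5; the standard θ = 5^m substitution converts it to a constant-shift recurrence.


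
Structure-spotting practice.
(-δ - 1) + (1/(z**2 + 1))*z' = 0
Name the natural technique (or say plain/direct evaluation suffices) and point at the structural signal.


Diagnosis: separation of variables — one side of the product carries the independent variable, the other the unknown — the textbook separation shape. An exactness check succeeds on this form as well — separation and the potential function arrive at the same answer, separation more directly.


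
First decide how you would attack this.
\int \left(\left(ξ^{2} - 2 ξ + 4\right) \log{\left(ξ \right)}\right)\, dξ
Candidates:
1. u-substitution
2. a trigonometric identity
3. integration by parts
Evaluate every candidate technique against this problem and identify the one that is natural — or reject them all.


Technique: integration by parts — with u = \log{\left(ξ \right)} the logarithm disappears after one differentiation, leaving a power-rule integral.
- u-substitution — no subexpression of the integrand pairs with its own derivative as a factor — individual terms may offer their own substitutions, but any change of variable covering the whole integral would have to be constructed from outside the expression.
- a trigonometric identity: no sine or cosine appears, so there is nothing for a trigonometric identity to act on.
- integration by parts: yes, a natural case for it.


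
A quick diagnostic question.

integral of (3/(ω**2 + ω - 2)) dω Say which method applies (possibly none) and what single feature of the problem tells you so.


Verdict: partial fractions — the denominator ω**2 + ω - 2 factors, so the quotient decomposes into elementary partial fractions term by term.


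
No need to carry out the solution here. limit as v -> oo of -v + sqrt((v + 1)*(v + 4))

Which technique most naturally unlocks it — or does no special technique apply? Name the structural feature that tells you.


Best approach: conjugate multiplication — this difference gives up after one conjugate multiplication — the radical structure cancels against its conjugate.


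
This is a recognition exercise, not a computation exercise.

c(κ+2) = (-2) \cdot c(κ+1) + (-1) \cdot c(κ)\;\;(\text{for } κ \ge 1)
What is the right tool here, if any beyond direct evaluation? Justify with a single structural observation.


Diagnosis: the characteristic-root method — the recurrence treats every index alike (constant coefficients, no forcing) — precisely the regime where r^κ trials close it.


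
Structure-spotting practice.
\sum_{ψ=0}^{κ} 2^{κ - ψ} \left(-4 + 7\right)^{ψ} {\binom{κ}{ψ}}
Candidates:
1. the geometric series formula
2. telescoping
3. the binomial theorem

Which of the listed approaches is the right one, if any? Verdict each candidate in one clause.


Method: the binomial theorem — the summand is term ψ of a binomial expansion in (-4 + 7) and 2; the whole sum is a single power.
- the geometric series formula — dividing successive terms gives an index-dependent quantity, not a constant.
- telescoping: writing out consecutive terms as given produces no pairwise cancellation.
- the binomial theorem: yes, a natural case for it.


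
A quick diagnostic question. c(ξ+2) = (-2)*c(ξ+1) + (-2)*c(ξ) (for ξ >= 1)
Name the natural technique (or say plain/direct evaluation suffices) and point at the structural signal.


Method: the characteristic-root method — linear, homogeneous, constant coefficients: solutions of the form r^ξ exist — find the roots of the characteristic polynomial.


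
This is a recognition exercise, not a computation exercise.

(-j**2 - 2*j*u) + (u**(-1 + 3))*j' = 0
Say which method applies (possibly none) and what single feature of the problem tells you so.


Method: the homogeneous substitution — the slope's numerator and denominator share total degree; set v = j/u and the equation drops to separable form. A Bernoulli rewrite works here as the equation stands — the homogeneous substitution is the more immediate reading.


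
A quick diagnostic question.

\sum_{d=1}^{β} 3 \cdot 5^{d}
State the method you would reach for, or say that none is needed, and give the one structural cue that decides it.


Method: the geometric series formula — each term is 5 times the previous one, so the geometric-series formula applies directly.


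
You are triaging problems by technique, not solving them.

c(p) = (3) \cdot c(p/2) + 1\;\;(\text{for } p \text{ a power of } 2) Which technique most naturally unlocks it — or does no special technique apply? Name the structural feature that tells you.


Diagnosis: the master substitution — the argument shrinks by the factor 2, so measure the index on a logarithmic scale and the recursion becomes a shift.


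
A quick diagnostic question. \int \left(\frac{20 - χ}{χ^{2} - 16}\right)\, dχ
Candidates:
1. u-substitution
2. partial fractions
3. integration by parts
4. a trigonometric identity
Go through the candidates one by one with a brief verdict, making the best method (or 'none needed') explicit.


Method: partial fractions — a proper rational integrand whose denominator splits into simpler factors — decompose into partial fractions first.
- u-substitution: no subexpression of the integrand serves as a whole-integral substitution inner — individual terms may offer their own, but none carries its derivative as a factor of the full integrand; a working change of variable would have to be constructed from outside the expression.
- partial fractions: a fit — the right tool for this form.
- integration by parts: no split into a nonconstant polynomial times one of the standard kernels — exp, sine, or cosine of a linear argument, or a logarithm — applies here.
- a trigonometric identity — no sine or cosine appears, so there is nothing for a trigonometric identity to act on.


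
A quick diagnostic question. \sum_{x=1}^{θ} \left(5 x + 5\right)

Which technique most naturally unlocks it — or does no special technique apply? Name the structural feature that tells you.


Verdict: no special technique — the sum is polynomial through and through; closed forms for each power of x finish it directly.


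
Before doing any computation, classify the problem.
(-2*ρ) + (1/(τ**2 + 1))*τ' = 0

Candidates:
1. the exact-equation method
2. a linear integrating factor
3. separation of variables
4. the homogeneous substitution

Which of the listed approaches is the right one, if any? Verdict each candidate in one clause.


Method: separation of variables — separating collects all τ-dependence with the derivative and leaves all ρ-dependence opposite: variables separate.
- the exact-equation method — with no real cross-dependence between the variables, the exact-equation machinery is a detour rather than the natural reading.
- a linear integrating factor: the unknown enters nonlinearly (through a power, a denominator, or a transcendental function), which the linear integrating-factor recipe cannot absorb as-is — any repair would come from a preliminary substitution, not the factor.
- separation of variables: applies; the problem has the shape this method handles.
- the homogeneous substitution — the ratio substitution does not collapse this equation.


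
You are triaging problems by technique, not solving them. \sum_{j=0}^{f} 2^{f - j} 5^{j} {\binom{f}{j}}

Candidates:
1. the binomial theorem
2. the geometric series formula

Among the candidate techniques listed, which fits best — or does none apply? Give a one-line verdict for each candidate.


Method: the binomial theorem — {\binom{f}{j}} weighting matched powers of 5 and 2 is the expanded form of (5 + 2)^f — fold it back up.
- the binomial theorem — applies; the problem has the shape this method handles.
- the geometric series formula — no single multiplier carries one term to the next throughout the sum.


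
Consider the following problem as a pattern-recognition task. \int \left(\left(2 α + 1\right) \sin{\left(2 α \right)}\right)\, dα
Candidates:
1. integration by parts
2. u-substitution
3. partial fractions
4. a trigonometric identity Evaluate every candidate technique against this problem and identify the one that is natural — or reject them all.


Diagnosis: integration by parts — 2 α + 1 dies after finitely many derivatives while \sin{\left(2 α \right)} cycles under integration — the tabular/parts setup.
- integration by parts: a fit — the right tool for this form.
- u-substitution: no subexpression of the integrand pairs with its own derivative as a factor — individual terms may offer their own substitutions, but any change of variable covering the whole integral would have to be constructed from outside the expression.
- partial fractions: there is no rational-function structure to decompose.
- a trigonometric identity: no identity rewrites this into an easier trigonometric form.


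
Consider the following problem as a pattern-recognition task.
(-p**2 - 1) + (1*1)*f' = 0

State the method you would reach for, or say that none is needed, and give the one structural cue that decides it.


Best approach: no special technique — solved for the derivative, f never appears on the right — this is a direct integration in p, not a differential-equations problem at heart.


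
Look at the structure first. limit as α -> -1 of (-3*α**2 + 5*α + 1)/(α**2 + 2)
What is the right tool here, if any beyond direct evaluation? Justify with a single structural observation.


Verdict: no special technique — nothing blocks direct substitution at -1: plug in and finish.


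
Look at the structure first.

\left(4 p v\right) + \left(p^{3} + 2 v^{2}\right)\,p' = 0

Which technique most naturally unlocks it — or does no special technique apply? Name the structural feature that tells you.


Method: the exact-equation method — equality of cross partials is the green light — assemble the potential function term by term.


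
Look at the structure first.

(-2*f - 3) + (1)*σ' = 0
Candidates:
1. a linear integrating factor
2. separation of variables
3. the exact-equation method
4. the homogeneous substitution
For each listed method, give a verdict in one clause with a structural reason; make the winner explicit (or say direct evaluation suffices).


Method: no special technique — with σ absent the equation is not coupled at all: direct integration in f.
- a linear integrating factor — with the unknown absent the integrating factor is a formality; direct integration is the working structure.
- separation of variables: with no unknown in the slope, separating variables is a formality — the equation integrates directly.
- the exact-equation method: with the unknown absent from both coefficients, the cross-partial test holds emptily — nothing for the exact method to work on.
- the homogeneous substitution — the slope is not a function of the ratio of the variables alone.


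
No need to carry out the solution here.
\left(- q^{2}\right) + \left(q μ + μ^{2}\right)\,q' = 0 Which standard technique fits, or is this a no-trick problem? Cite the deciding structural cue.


Best approach: the homogeneous substitution — the slope is degree-zero homogeneous: the ratio substitution v = q/μ collapses it. This can also be massaged into Bernoulli form (the roles of the variables may need exchanging); the homogeneous substitution avoids that setup.


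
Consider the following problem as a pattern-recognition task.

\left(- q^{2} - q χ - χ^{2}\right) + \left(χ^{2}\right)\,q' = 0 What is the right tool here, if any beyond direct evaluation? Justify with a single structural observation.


Best approach: the homogeneous substitution — the slope is degree-zero homogeneous: the ratio substitution v = q/χ collapses it.


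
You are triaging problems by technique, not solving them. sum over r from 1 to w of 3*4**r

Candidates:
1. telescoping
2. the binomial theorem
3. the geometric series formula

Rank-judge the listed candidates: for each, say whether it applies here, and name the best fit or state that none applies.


Diagnosis: the geometric series formula — term-over-term division gives 4 every time — index-free ratio, geometric sum formula applies.
- telescoping — as presented, consecutive terms share no shifted copy to cancel against — no rewrite is on display to change that.
- the binomial theorem — the terms lack the binomial-coefficient-weighted complementary-power pattern of an expansion.
- the geometric series formula — applicable, and directly so.


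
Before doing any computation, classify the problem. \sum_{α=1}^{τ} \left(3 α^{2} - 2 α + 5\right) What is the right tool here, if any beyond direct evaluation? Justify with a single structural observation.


Diagnosis: no special technique — this is bookkeeping, not technique: standard formulas for sums of constant-multiple powers of α apply termwise.


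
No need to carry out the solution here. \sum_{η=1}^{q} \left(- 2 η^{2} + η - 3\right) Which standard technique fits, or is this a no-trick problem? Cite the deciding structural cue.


Method: no special technique — recognize the absence of structure: constant-multiple powers of η summed plainly, no special method required.


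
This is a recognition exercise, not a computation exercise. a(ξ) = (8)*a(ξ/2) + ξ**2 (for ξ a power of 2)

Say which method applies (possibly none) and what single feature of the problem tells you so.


Method: the master substitution — the recursive call is at index ξ/2 rather than a shift, a divide-and-conquer shape — substituting ξ = 2^m linearizes it.


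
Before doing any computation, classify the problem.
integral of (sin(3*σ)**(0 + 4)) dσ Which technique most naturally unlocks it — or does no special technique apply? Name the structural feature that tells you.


Best approach: a trigonometric identity — even powers like sin(3*σ)**(0 + 4) never integrate directly; the half-angle identity lowers the degree first.


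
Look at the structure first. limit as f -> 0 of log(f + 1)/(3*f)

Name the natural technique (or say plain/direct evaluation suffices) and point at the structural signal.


Method: l'Hôpital's rule (0/0) — plug in 0: top and bottom both hit zero, so differentiate each and retry. The standard small-argument limits would also carry it; the rule is the systematic route.
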